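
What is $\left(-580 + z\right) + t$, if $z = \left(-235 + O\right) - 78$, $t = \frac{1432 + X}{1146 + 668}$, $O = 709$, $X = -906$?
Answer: $- \frac{166625}{907} \approx -183.71$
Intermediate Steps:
$t = \frac{263}{907}$ ($t = \frac{1432 - 906}{1146 + 668} = \frac{526}{1814} = 526 \cdot \frac{1}{1814} = \frac{263}{907} \approx 0.28997$)
$z = 396$ ($z = \left(-235 + 709\right) - 78 = 474 - 78 = 396$)
$\left(-580 + z\right) + t = \left(-580 + 396\right) + \frac{263}{907} = -184 + \frac{263}{907} = - \frac{166625}{907}$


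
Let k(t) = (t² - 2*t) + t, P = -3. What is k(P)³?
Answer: 1728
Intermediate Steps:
k(t) = t² - t
k(P)³ = (-3*(-1 - 3))³ = (-3*(-4))³ = 12³ = 1728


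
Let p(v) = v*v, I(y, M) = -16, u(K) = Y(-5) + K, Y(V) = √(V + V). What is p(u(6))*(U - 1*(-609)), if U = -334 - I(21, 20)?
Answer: 7566 + 3492*I*√10 ≈ 7566.0 + 11043.0*I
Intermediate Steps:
Y(V) = √2*√V (Y(V) = √(2*V) = √2*√V)
u(K) = K + I*√10 (u(K) = √2*√(-5) + K = √2*(I*√5) + K = I*√10 + K = K + I*√10)
p(v) = v²
U = -318 (U = -334 - 1*(-16) = -334 + 16 = -318)
p(u(6))*(U - 1*(-609)) = (6 + I*√10)²*(-318 - 1*(-609)) = (6 + I*√10)²*(-318 + 609) = (6 + I*√10)²*291 = 291*(6 + I*√10)²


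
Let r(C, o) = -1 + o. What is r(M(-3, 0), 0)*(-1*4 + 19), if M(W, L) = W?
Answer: -15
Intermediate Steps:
r(M(-3, 0), 0)*(-1*4 + 19) = (-1 + 0)*(-1*4 + 19) = -(-4 + 19) = -1*15 = -15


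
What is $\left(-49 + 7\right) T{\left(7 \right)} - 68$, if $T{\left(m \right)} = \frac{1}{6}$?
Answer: $-75$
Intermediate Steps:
$T{\left(m \right)} = \frac{1}{6}$
$\left(-49 + 7\right) T{\left(7 \right)} - 68 = \left(-49 + 7\right) \frac{1}{6} - 68 = \left(-42\right) \frac{1}{6} - 68 = -7 - 68 = -75$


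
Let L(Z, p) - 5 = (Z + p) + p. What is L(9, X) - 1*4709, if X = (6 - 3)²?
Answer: -4677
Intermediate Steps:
X = 9 (X = 3² = 9)
L(Z, p) = 5 + Z + 2*p (L(Z, p) = 5 + ((Z + p) + p) = 5 + (Z + 2*p) = 5 + Z + 2*p)
L(9, X) - 1*4709 = (5 + 9 + 2*9) - 1*4709 = (5 + 9 + 18) - 4709 = 32 - 4709 = -4677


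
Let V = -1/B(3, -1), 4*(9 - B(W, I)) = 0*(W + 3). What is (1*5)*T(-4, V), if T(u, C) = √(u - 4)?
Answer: 10*I*√2 ≈ 14.142*I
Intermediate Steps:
B(W, I) = 9 (B(W, I) = 9 - 0*(W + 3) = 9 - 0*(3 + W) = 9 - ¼*0 = 9 + 0 = 9)
V = -⅑ (V = -1/9 = -1*⅑ = -⅑ ≈ -0.11111)
T(u, C) = √(-4 + u)
(1*5)*T(-4, V) = (1*5)*√(-4 - 4) = 5*√(-8) = 5*(2*I*√2) = 10*I*√2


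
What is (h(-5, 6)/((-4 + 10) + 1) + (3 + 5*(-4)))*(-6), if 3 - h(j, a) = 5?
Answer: 726/7 ≈ 103.71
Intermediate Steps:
h(j, a) = -2 (h(j, a) = 3 - 1*5 = 3 - 5 = -2)
(h(-5, 6)/((-4 + 10) + 1) + (3 + 5*(-4)))*(-6) = (-2/((-4 + 10) + 1) + (3 + 5*(-4)))*(-6) = (-2/(6 + 1) + (3 - 20))*(-6) = (-2/7 - 17)*(-6) = -121/7*(-6) = 726/7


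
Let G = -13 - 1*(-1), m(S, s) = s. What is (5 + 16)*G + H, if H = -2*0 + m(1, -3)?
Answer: -255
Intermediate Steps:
G = -12 (G = -13 + 1 = -12)
H = -3 (H = -2*0 - 3 = 0 - 3 = -3)
(5 + 16)*G + H = (5 + 16)*(-12) - 3 = 21*(-12) - 3 = -252 - 3 = -255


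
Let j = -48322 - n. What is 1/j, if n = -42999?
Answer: -1/5323 ≈ -0.00018786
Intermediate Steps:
j = -5323 (j = -48322 - 1*(-42999) = -48322 + 42999 = -5323)
1/j = 1/(-5323) = -1/5323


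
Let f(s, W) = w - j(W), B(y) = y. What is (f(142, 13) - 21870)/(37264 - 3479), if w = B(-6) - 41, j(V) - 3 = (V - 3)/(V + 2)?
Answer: -65762/101355 ≈ -0.64883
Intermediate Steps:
j(V) = 3 + (-3 + V)/(2 + V) (j(V) = 3 + (V - 3)/(V + 2) = 3 + (-3 + V)/(2 + V))
w = -47 (w = -6 - 41 = -47)
f(s, W) = -47 - (3 + 4*W)/(2 + W)
(f(142, 13) - 21870)/(37264 - 3479) = ((-97 - 51*13)/(2 + 13) - 21870)/(37264 - 3479) = ((-97 - 663)/15 - 21870)/33785 = ((1/15)*(-760) - 21870)*(1/33785) = (-152/3 - 21870)*(1/33785) = -65762/3*1/33785 = -65762/101355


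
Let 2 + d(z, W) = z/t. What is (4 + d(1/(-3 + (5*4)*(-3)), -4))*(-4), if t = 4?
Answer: -503/63 ≈ -7.9841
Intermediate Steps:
d(z, W) = -2 + z/4
(4 + d(1/(-3 + (5*4)*(-3)), -4))*(-4) = (4 + (-2 + 1/(4*(-3 + (5*4)*(-3)))))*(-4) = (4 + (-2 + 1/(4*(-3 + 20*(-3)))))*(-4) = (4 + (-2 + 1/(4*(-3 - 60))))*(-4) = (4 + (-2 + (¼)/(-63)))*(-4) = (4 + (-2 + (¼)*(-1/63)))*(-4) = (4 + (-2 - 1/252))*(-4) = (4 - 505/252)*(-4) = (503/252)*(-4) = -503/63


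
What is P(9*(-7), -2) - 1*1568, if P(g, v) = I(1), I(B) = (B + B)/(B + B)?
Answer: -1567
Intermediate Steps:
I(B) = 1 (I(B) = (2*B)/((2*B)) = (2*B)*(1/(2*B)) = 1)
P(g, v) = 1
P(9*(-7), -2) - 1*1568 = 1 - 1*1568 = 1 - 1568 = -1567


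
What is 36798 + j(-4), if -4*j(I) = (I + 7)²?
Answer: 147183/4 ≈ 36796.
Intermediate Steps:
j(I) = -(7 + I)²/4 (j(I) = -(I + 7)²/4 = -(7 + I)²/4)
36798 + j(-4) = 36798 - (7 - 4)²/4 = 36798 - ¼*3² = 36798 - ¼*9 = 36798 - 9/4 = 147183/4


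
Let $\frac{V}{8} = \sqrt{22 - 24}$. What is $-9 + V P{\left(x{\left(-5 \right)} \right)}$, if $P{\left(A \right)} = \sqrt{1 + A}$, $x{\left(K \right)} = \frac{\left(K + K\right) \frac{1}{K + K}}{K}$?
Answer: $-9 + \frac{16 i \sqrt{10}}{5} \approx -9.0 + 10.119 i$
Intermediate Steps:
$V = 8 i \sqrt{2}$ ($V = 8 \sqrt{22 - 24} = 8 \sqrt{-2} = 8 i \sqrt{2} \approx 11.314 i$)
$x{\left(K \right)} = \frac{1}{K}$ ($x{\left(K \right)} = \frac{2 K \frac{1}{2 K}}{K} = 1 \frac{1}{K} = \frac{1}{K}$)
$-9 + V P{\left(x{\left(-5 \right)} \right)} = -9 + 8 i \sqrt{2} \sqrt{1 + \frac{1}{-5}} = -9 + 8 i \sqrt{2} \sqrt{1 - \frac{1}{5}} = -9 + 8 i \sqrt{2} \sqrt{\frac{4}{5}} = -9 + 8 i \sqrt{2} \frac{2 \sqrt{5}}{5} = -9 + \frac{16 i \sqrt{10}}{5}$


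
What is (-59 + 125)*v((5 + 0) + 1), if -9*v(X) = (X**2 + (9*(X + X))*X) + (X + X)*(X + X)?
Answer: -6072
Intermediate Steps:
v(X) = -23*X**2/9 (v(X) = -((X**2 + (9*(X + X))*X) + (X + X)*(X + X))/9 = -((X**2 + (9*(2*X))*X) + (2*X)*(2*X))/9 = -((X**2 + (18*X)*X) + 4*X**2)/9 = -((X**2 + 18*X**2) + 4*X**2)/9 = -(19*X**2 + 4*X**2)/9 = -23*X**2/9)
(-59 + 125)*v((5 + 0) + 1) = (-59 + 125)*(-23*((5 + 0) + 1)**2/9) = 66*(-23*(5 + 1)**2/9) = 66*(-23/9*6**2) = 66*(-23/9*36) = 66*(-92) = -6072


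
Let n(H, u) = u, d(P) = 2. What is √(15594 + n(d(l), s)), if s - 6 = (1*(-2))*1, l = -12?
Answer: √15598 ≈ 124.89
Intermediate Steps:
s = 4 (s = 6 + (1*(-2))*1 = 6 - 2*1 = 6 - 2 = 4)
√(15594 + n(d(l), s)) = √(15594 + 4) = √15598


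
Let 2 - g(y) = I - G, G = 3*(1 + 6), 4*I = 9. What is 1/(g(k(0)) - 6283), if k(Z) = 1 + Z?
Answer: -4/25049 ≈ -0.00015969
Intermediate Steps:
I = 9/4 (I = (¼)*9 = 9/4 ≈ 2.2500)
G = 21 (G = 3*7 = 21)
g(y) = 83/4 (g(y) = 2 - (9/4 - 1*21) = 2 - (9/4 - 21) = 2 - 1*(-75/4) = 2 + 75/4 = 83/4)
1/(g(k(0)) - 6283) = 1/(83/4 - 6283) = 1/(-25049/4) = -4/25049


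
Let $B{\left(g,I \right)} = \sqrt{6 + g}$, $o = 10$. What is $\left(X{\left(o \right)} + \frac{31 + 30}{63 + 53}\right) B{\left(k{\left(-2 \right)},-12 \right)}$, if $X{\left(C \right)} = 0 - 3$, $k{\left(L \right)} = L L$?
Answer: $- \frac{287 \sqrt{10}}{116} \approx -7.8239$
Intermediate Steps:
$k{\left(L \right)} = L^{2}$
$X{\left(C \right)} = -3$ ($X{\left(C \right)} = 0 - 3 = -3$)
$\left(X{\left(o \right)} + \frac{31 + 30}{63 + 53}\right) B{\left(k{\left(-2 \right)},-12 \right)} = \left(-3 + \frac{31 + 30}{63 + 53}\right) \sqrt{6 + \left(-2\right)^{2}} = \left(-3 + \frac{61}{116}\right) \sqrt{6 + 4} = \left(-3 + 61 \cdot \frac{1}{116}\right) \sqrt{10} = \left(-3 + \frac{61}{116}\right) \sqrt{10} = - \frac{287 \sqrt{10}}{116}$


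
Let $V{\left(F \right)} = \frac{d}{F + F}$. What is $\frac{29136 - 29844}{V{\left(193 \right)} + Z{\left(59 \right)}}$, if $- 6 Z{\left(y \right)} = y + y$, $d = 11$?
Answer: $\frac{819864}{22741} \approx 36.052$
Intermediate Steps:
$Z{\left(y \right)} = - \frac{y}{3}$ ($Z{\left(y \right)} = - \frac{y + y}{6} = - \frac{2 y}{6} = - \frac{y}{3}$)
$V{\left(F \right)} = \frac{11}{2 F}$ ($V{\left(F \right)} = \frac{1}{F + F} 11 = \frac{1}{2 F} 11 = \frac{11}{2 F}$)
$\frac{29136 - 29844}{V{\left(193 \right)} + Z{\left(59 \right)}} = \frac{29136 - 29844}{\frac{11}{2 \cdot 193} - \frac{59}{3}} = - \frac{708}{\frac{11}{2} \cdot \frac{1}{193} - \frac{59}{3}} = - \frac{708}{\frac{11}{386} - \frac{59}{3}} = - \frac{708}{- \frac{22741}{1158}} = \left(-708\right) \left(- \frac{1158}{22741}\right) = \frac{819864}{22741}$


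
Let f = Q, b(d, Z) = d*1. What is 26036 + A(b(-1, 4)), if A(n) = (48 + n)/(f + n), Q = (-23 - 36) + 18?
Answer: 1093465/42 ≈ 26035.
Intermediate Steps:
b(d, Z) = d
Q = -41 (Q = -59 + 18 = -41)
f = -41
A(n) = (48 + n)/(-41 + n)
26036 + A(b(-1, 4)) = 26036 + (48 - 1)/(-41 - 1) = 26036 + 47/(-42) = 26036 - 1/42*47 = 26036 - 47/42 = 1093465/42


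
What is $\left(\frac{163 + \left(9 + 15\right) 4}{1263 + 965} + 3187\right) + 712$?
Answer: $\frac{8687231}{2228} \approx 3899.1$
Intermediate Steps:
$\left(\frac{163 + \left(9 + 15\right) 4}{1263 + 965} + 3187\right) + 712 = \left(\frac{163 + 24 \cdot 4}{2228} + 3187\right) + 712 = \left(\left(163 + 96\right) \frac{1}{2228} + 3187\right) + 712 = \left(259 \cdot \frac{1}{2228} + 3187\right) + 712 = \left(\frac{259}{2228} + 3187\right) + 712 = \frac{7100895}{2228} + 712 = \frac{8687231}{2228}$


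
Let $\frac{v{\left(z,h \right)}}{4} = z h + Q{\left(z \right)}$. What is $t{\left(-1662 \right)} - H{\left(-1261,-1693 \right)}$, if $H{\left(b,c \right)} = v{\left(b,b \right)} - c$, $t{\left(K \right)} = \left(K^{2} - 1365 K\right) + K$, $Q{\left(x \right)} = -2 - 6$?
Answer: $-1332933$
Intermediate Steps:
$Q{\left(x \right)} = -8$ ($Q{\left(x \right)} = -2 - 6 = -8$)
$v{\left(z,h \right)} = -32 + 4 h z$ ($v{\left(z,h \right)} = 4 \left(z h - 8\right) = 4 \left(h z - 8\right) = 4 \left(-8 + h z\right) = -32 + 4 h z$)
$t{\left(K \right)} = K^{2} - 1364 K$
$H{\left(b,c \right)} = -32 - c + 4 b^{2}$ ($H{\left(b,c \right)} = \left(-32 + 4 b b\right) - c = \left(-32 + 4 b^{2}\right) - c = -32 - c + 4 b^{2}$)
$t{\left(-1662 \right)} - H{\left(-1261,-1693 \right)} = - 1662 \left(-1364 - 1662\right) - \left(-32 - -1693 + 4 \left(-1261\right)^{2}\right) = \left(-1662\right) \left(-3026\right) - \left(-32 + 1693 + 4 \cdot 1590121\right) = 5029212 - \left(-32 + 1693 + 6360484\right) = 5029212 - 6362145 = -1332933$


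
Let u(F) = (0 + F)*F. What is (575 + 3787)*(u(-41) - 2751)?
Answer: -4667340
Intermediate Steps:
u(F) = F² (u(F) = F*F = F²)
(575 + 3787)*(u(-41) - 2751) = (575 + 3787)*((-41)² - 2751) = 4362*(1681 - 2751) = 4362*(-1070) = -4667340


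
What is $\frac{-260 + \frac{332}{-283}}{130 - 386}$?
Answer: $\frac{9239}{9056} \approx 1.0202$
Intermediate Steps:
$\frac{-260 + \frac{332}{-283}}{130 - 386} = \frac{-260 + 332 \left(- \frac{1}{283}\right)}{-256} = \left(-260 - \frac{332}{283}\right) \left(- \frac{1}{256}\right) = \left(- \frac{73912}{283}\right) \left(- \frac{1}{256}\right) = \frac{9239}{9056}$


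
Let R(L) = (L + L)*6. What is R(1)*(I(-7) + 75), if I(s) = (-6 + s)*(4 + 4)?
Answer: -348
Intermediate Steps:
I(s) = -48 + 8*s (I(s) = (-6 + s)*8 = -48 + 8*s)
R(L) = 12*L (R(L) = (2*L)*6 = 12*L)
R(1)*(I(-7) + 75) = (12*1)*((-48 + 8*(-7)) + 75) = 12*((-48 - 56) + 75) = 12*(-104 + 75) = 12*(-29) = -348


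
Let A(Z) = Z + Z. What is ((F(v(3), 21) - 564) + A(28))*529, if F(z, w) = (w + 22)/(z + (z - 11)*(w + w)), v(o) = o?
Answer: -89510503/333 ≈ -2.6880e+5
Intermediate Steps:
A(Z) = 2*Z
F(z, w) = (22 + w)/(z + 2*w*(-11 + z)) (F(z, w) = (22 + w)/(z + (-11 + z)*(2*w)) = (22 + w)/(z + 2*w*(-11 + z)))
((F(v(3), 21) - 564) + A(28))*529 = (((22 + 21)/(3 - 22*21 + 2*21*3) - 564) + 2*28)*529 = ((43/(3 - 462 + 126) - 564) + 56)*529 = ((43/(-333) - 564) + 56)*529 = ((-1/333*43 - 564) + 56)*529 = ((-43/333 - 564) + 56)*529 = (-187855/333 + 56)*529 = -169207/333*529 = -89510503/333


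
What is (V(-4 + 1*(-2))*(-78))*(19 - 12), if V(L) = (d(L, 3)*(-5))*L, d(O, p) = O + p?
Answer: 49140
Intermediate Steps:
V(L) = L*(-15 - 5*L) (V(L) = ((L + 3)*(-5))*L = ((3 + L)*(-5))*L = (-15 - 5*L)*L = L*(-15 - 5*L))
(V(-4 + 1*(-2))*(-78))*(19 - 12) = (-5*(-4 + 1*(-2))*(3 + (-4 + 1*(-2)))*(-78))*(19 - 12) = (-5*(-4 - 2)*(3 + (-4 - 2))*(-78))*7 = (-5*(-6)*(3 - 6)*(-78))*7 = (-5*(-6)*(-3)*(-78))*7 = -90*(-78)*7 = 7020*7 = 49140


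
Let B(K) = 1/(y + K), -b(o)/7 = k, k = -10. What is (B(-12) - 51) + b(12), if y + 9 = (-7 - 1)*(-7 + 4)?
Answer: 58/3 ≈ 19.333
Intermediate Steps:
y = 15 (y = -9 + (-7 - 1)*(-7 + 4) = -9 - 8*(-3) = -9 + 24 = 15)
b(o) = 70 (b(o) = -7*(-10) = 70)
B(K) = 1/(15 + K)
(B(-12) - 51) + b(12) = (1/(15 - 12) - 51) + 70 = (1/3 - 51) + 70 = (⅓ - 51) + 70 = -152/3 + 70 = 58/3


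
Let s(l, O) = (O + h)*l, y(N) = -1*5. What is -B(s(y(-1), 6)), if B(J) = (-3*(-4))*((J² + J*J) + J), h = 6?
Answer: -85680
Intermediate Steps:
y(N) = -5
s(l, O) = l*(6 + O) (s(l, O) = (O + 6)*l = (6 + O)*l = l*(6 + O))
B(J) = 12*J + 24*J² (B(J) = 12*((J² + J²) + J) = 12*(2*J² + J) = 12*(J + 2*J²) = 12*J + 24*J²)
-B(s(y(-1), 6)) = -12*(-5*(6 + 6))*(1 + 2*(-5*(6 + 6))) = -12*(-5*12)*(1 + 2*(-5*12)) = -12*(-60)*(1 + 2*(-60)) = -12*(-60)*(1 - 120) = -12*(-60)*(-119) = -1*85680 = -85680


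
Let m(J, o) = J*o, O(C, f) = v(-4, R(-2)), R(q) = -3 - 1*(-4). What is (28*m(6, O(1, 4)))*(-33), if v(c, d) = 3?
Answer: -16632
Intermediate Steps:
R(q) = 1 (R(q) = -3 + 4 = 1)
O(C, f) = 3
(28*m(6, O(1, 4)))*(-33) = (28*(6*3))*(-33) = (28*18)*(-33) = 504*(-33) = -16632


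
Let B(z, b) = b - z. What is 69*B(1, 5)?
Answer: 276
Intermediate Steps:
69*B(1, 5) = 69*(5 - 1*1) = 69*(5 - 1) = 69*4 = 276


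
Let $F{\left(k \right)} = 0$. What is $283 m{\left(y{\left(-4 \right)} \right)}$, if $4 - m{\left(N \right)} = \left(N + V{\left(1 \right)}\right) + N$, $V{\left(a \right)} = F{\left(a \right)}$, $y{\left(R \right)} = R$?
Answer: $3396$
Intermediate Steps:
$V{\left(a \right)} = 0$
$m{\left(N \right)} = 4 - 2 N$ ($m{\left(N \right)} = 4 - \left(\left(N + 0\right) + N\right) = 4 - \left(N + N\right) = 4 - 2 N$)
$283 m{\left(y{\left(-4 \right)} \right)} = 283 \left(4 - -8\right) = 283 \left(4 + 8\right) = 283 \cdot 12 = 3396$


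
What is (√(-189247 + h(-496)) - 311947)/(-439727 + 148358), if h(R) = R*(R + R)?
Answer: 311947/291369 - √302785/291369 ≈ 1.0687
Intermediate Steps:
h(R) = 2*R² (h(R) = R*(2*R) = 2*R²)
(√(-189247 + h(-496)) - 311947)/(-439727 + 148358) = (√(-189247 + 2*(-496)²) - 311947)/(-439727 + 148358) = (√(-189247 + 2*246016) - 311947)/(-291369) = (√(-189247 + 492032) - 311947)*(-1/291369) = (√302785 - 311947)*(-1/291369) = (-311947 + √302785)*(-1/291369) = 311947/291369 - √302785/291369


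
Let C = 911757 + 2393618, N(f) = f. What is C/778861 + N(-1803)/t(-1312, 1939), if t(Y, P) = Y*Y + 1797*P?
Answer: 17205475596242/4054537736947 ≈ 4.2435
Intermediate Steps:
t(Y, P) = Y² + 1797*P
C = 3305375
C/778861 + N(-1803)/t(-1312, 1939) = 3305375/778861 - 1803/((-1312)² + 1797*1939) = 3305375*(1/778861) - 1803/(1721344 + 3484383) = 3305375/778861 - 1803/5205727 = 17205475596242/4054537736947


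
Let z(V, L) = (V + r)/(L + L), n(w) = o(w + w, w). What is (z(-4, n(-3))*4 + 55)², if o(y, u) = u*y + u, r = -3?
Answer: 657721/225 ≈ 2923.2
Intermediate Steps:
o(y, u) = u + u*y
n(w) = w*(1 + 2*w) (n(w) = w*(1 + (w + w)) = w*(1 + 2*w))
z(V, L) = (-3 + V)/(2*L) (z(V, L) = (V - 3)/(L + L) = (-3 + V)/((2*L)) = (-3 + V)*(1/(2*L)) = (-3 + V)/(2*L))
(z(-4, n(-3))*4 + 55)² = (((-3 - 4)/(2*((-3*(1 + 2*(-3))))))*4 + 55)² = (((½)*(-7)/(-3*(1 - 6)))*4 + 55)² = (((½)*(-7)/(-3*(-5)))*4 + 55)² = (((½)*(-7)/15)*4 + 55)² = (((½)*(1/15)*(-7))*4 + 55)² = (-7/30*4 + 55)² = (-14/15 + 55)² = (811/15)² = 657721/225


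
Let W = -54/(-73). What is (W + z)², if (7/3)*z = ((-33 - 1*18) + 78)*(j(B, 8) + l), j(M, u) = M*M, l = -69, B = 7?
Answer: 13896165924/261121 ≈ 53217.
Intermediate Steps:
j(M, u) = M²
z = -1620/7 (z = 3*(((-33 - 1*18) + 78)*(7² - 69))/7 = 3*(((-33 - 18) + 78)*(49 - 69))/7 = 3*((-51 + 78)*(-20))/7 = 3*(27*(-20))/7 = (3/7)*(-540) = -1620/7 ≈ -231.43)
W = 54/73 (W = -54*(-1/73) = 54/73 ≈ 0.73973)
(W + z)² = (54/73 - 1620/7)² = (-117882/511)² = 13896165924/261121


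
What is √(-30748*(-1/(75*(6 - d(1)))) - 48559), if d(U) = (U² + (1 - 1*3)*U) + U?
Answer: I*√10910401/15 ≈ 220.21*I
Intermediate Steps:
d(U) = U² - U (d(U) = (U² + (1 - 3)*U) + U = (U² - 2*U) + U = U² - U)
√(-30748*(-1/(75*(6 - d(1)))) - 48559) = √(-30748*(-1/(75*(6 - (-1 + 1)))) - 48559) = √(-30748*(-1/(75*(6 - 0))) - 48559) = √(-30748*(-1/(75*(6 - 1*0))) - 48559) = √(-30748*(-1/(75*(6 + 0))) - 48559) = √(-30748/((-75*6)) - 48559) = √(-30748/(-450) - 48559) = √(-30748*(-1/450) - 48559) = √(15374/225 - 48559) = √(-10910401/225) = I*√10910401/15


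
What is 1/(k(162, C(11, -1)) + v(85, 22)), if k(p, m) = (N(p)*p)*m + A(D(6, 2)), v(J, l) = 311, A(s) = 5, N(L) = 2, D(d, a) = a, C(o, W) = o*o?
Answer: 1/39520 ≈ 2.5304e-5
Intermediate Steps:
C(o, W) = o**2
k(p, m) = 5 + 2*m*p (k(p, m) = (2*p)*m + 5 = 2*m*p + 5 = 5 + 2*m*p)
1/(k(162, C(11, -1)) + v(85, 22)) = 1/((5 + 2*11**2*162) + 311) = 1/((5 + 2*121*162) + 311) = 1/((5 + 39204) + 311) = 1/(39209 + 311) = 1/39520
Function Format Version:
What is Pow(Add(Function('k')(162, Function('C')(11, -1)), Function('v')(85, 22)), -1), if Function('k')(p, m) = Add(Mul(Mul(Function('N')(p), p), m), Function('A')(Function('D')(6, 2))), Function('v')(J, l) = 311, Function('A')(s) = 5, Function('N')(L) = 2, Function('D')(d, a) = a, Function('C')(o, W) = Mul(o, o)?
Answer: Rational(1, 39520) ≈ 2.5304e-5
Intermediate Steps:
Function('C')(o, W) = Pow(o, 2)
Function('k')(p, m) = Add(5, Mul(2, m, p)) (Function('k')(p, m) = Add(Mul(Mul(2, p), m), 5) = Add(Mul(2, m, p), 5) = Add(5, Mul(2, m, p)))
Pow(Add(Function('k')(162, Function('C')(11, -1)), Function('v')(85, 22)), -1) = Pow(Add(Add(5, Mul(2, Pow(11, 2), 162)), 311), -1) = Pow(Add(Add(5, Mul(2, 121, 162)), 311), -1) = Pow(Add(Add(5, 39204), 311), -1) = Pow(Add(39209, 311), -1) = Pow(39520, -1) = Rational(1, 39520)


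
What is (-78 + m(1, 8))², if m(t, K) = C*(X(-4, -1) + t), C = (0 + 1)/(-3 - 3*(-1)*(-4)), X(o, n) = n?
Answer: 6084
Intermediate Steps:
C = -1/15 (C = 1/(-3 + 3*(-4)) = 1/(-3 - 12) = 1/(-15) = 1*(-1/15) = -1/15 ≈ -0.066667)
m(t, K) = 1/15 - t/15 (m(t, K) = -(-1 + t)/15 = 1/15 - t/15)
(-78 + m(1, 8))² = (-78 + (1/15 - 1/15*1))² = (-78 + (1/15 - 1/15))² = (-78 + 0)² = (-78)² = 6084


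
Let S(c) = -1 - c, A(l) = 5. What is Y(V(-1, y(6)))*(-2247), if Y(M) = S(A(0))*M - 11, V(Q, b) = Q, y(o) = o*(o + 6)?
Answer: 11235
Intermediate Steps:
y(o) = o*(6 + o)
Y(M) = -11 - 6*M (Y(M) = (-1 - 1*5)*M - 11 = (-1 - 5)*M - 11 = -6*M - 11 = -11 - 6*M)
Y(V(-1, y(6)))*(-2247) = (-11 - 6*(-1))*(-2247) = (-11 + 6)*(-2247) = -5*(-2247) = 11235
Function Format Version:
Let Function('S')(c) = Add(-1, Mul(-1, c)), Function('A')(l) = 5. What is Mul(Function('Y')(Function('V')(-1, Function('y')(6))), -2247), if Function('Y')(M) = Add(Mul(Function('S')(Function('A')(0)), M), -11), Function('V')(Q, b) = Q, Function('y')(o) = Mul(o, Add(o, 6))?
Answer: 11235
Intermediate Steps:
Function('y')(o) = Mul(o, Add(6, o))
Function('Y')(M) = Add(-11, Mul(-6, M)) (Function('Y')(M) = Add(Mul(Add(-1, Mul(-1, 5)), M), -11) = Add(Mul(Add(-1, -5), M), -11) = Add(Mul(-6, M), -11) = Add(-11, Mul(-6, M)))
Mul(Function('Y')(Function('V')(-1, Function('y')(6))), -2247) = Mul(Add(-11, Mul(-6, -1)), -2247) = Mul(Add(-11, 6), -2247) = Mul(-5, -2247) = 11235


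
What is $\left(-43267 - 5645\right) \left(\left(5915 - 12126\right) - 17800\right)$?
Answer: $1174426032$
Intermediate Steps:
$\left(-43267 - 5645\right) \left(\left(5915 - 12126\right) - 17800\right) = - 48912 \left(\left(5915 - 12126\right) - 17800\right) = - 48912 \left(-6211 - 17800\right) = \left(-48912\right) \left(-24011\right) = 1174426032$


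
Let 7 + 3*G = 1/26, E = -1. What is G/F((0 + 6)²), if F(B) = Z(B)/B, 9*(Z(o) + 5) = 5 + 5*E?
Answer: 1086/65 ≈ 16.708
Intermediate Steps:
Z(o) = -5 (Z(o) = -5 + (5 + 5*(-1))/9 = -5 + (5 - 5)/9 = -5 + (⅑)*0 = -5 + 0 = -5)
G = -181/78 (G = -7/3 + (⅓)/26 = -7/3 + (⅓)*(1/26) = -7/3 + 1/78 = -181/78 ≈ -2.3205)
F(B) = -5/B
G/F((0 + 6)²) = -181*(-(0 + 6)²/5)/78 = -181/(78*((-5/(6²)))) = -181/(78*((-5/36))) = -181/(78*((-5*1/36))) = -181/(78*(-5/36)) = -181/78*(-36/5) = 1086/65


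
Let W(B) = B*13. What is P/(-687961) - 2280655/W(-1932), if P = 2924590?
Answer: 115042130155/1329140652 ≈ 86.554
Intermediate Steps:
W(B) = 13*B
P/(-687961) - 2280655/W(-1932) = 2924590/(-687961) - 2280655/(13*(-1932)) = 2924590*(-1/687961) - 2280655/(-25116) = -2924590/687961 - 2280655*(-1/25116) = -2924590/687961 + 175435/1932 = 115042130155/1329140652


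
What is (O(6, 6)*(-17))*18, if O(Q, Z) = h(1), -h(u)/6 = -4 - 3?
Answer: -12852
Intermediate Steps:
h(u) = 42 (h(u) = -6*(-4 - 3) = -6*(-7) = 42)
O(Q, Z) = 42
(O(6, 6)*(-17))*18 = (42*(-17))*18 = -714*18 = -12852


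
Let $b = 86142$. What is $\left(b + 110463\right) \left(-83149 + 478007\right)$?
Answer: $77631057090$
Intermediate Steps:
$\left(b + 110463\right) \left(-83149 + 478007\right) = \left(86142 + 110463\right) \left(-83149 + 478007\right) = 196605 \cdot 394858 = 77631057090$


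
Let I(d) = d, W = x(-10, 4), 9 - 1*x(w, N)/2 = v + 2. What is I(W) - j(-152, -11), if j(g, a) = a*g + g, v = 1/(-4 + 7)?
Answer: -4520/3 ≈ -1506.7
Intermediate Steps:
v = ⅓ (v = 1/3 = ⅓ ≈ 0.33333)
j(g, a) = g + a*g
x(w, N) = 40/3 (x(w, N) = 18 - 2*(⅓ + 2) = 18 - 2*7/3 = 18 - 14/3 = 40/3)
W = 40/3 ≈ 13.333
I(W) - j(-152, -11) = 40/3 - (-152)*(1 - 11) = 40/3 - (-152)*(-10) = 40/3 - 1*1520 = 40/3 - 1520 = -4520/3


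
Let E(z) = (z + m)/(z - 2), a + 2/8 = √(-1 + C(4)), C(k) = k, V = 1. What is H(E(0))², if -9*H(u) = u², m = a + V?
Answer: 553/36864 + 19*√3/2304 ≈ 0.029284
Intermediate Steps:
a = -¼ + √3 (a = -¼ + √(-1 + 4) = -¼ + √3 ≈ 1.4820)
m = ¾ + √3 (m = (-¼ + √3) + 1 = ¾ + √3 ≈ 2.4821)
E(z) = (¾ + z + √3)/(-2 + z) (E(z) = (z + (¾ + √3))/(z - 2) = (¾ + z + √3)/(-2 + z))
H(u) = -u²/9
H(E(0))² = (-(¾ + 0 + √3)²/(-2 + 0)²/9)² = (-(¾ + √3)²/4/9)² = (-(-3/8 - √3/2)²/9)² = (-3/8 - √3/2)⁴/81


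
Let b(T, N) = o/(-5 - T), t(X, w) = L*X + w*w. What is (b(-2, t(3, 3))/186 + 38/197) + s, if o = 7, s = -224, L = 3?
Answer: -24603599/109926 ≈ -223.82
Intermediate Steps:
t(X, w) = w² + 3*X (t(X, w) = 3*X + w*w = 3*X + w² = w² + 3*X)
b(T, N) = 7/(-5 - T)
(b(-2, t(3, 3))/186 + 38/197) + s = (-7/(5 - 2)/186 + 38/197) - 224 = (-7/3*(1/186) + 38*(1/197)) - 224 = (-7*⅓*(1/186) + 38/197) - 224 = (-7/3*1/186 + 38/197) - 224 = (-7/558 + 38/197) - 224 = 19825/109926 - 224 = -24603599/109926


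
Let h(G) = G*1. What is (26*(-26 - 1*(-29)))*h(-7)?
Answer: -546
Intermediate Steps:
h(G) = G
(26*(-26 - 1*(-29)))*h(-7) = (26*(-26 - 1*(-29)))*(-7) = (26*(-26 + 29))*(-7) = (26*3)*(-7) = 78*(-7) = -546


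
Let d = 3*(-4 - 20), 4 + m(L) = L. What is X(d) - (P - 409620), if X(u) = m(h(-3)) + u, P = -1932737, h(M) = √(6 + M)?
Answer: 2342281 + √3 ≈ 2.3423e+6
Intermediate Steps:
m(L) = -4 + L
d = -72 (d = 3*(-24) = -72)
X(u) = -4 + u + √3 (X(u) = (-4 + √(6 - 3)) + u = (-4 + √3) + u = -4 + u + √3)
X(d) - (P - 409620) = (-4 - 72 + √3) - (-1932737 - 409620) = (-76 + √3) - 1*(-2342357) = (-76 + √3) + 2342357 = 2342281 + √3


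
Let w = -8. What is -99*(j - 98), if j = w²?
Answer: 3366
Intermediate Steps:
j = 64 (j = (-8)² = 64)
-99*(j - 98) = -99*(64 - 98) = -99*(-34) = 3366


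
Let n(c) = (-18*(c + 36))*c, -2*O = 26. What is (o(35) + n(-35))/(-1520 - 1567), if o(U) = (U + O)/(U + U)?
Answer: -22061/108045 ≈ -0.20418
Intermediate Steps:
O = -13 (O = -1/2*26 = -13)
n(c) = c*(-648 - 18*c) (n(c) = (-18*(36 + c))*c = (-648 - 18*c)*c = c*(-648 - 18*c))
o(U) = (-13 + U)/(2*U) (o(U) = (U - 13)/(U + U) = (-13 + U)/((2*U)) = (-13 + U)*(1/(2*U)) = (-13 + U)/(2*U))
(o(35) + n(-35))/(-1520 - 1567) = ((1/2)*(-13 + 35)/35 - 18*(-35)*(36 - 35))/(-1520 - 1567) = ((1/2)*(1/35)*22 - 18*(-35)*1)/(-3087) = (11/35 + 630)*(-1/3087) = (22061/35)*(-1/3087) = -22061/108045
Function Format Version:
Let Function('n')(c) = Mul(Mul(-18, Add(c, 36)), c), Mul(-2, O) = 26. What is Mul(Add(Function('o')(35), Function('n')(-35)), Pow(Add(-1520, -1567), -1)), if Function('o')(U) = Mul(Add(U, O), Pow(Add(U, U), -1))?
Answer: Rational(-22061, 108045) ≈ -0.20418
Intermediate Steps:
O = -13 (O = Mul(Rational(-1, 2), 26) = -13)
Function('n')(c) = Mul(c, Add(-648, Mul(-18, c))) (Function('n')(c) = Mul(Mul(-18, Add(36, c)), c) = Mul(Add(-648, Mul(-18, c)), c) = Mul(c, Add(-648, Mul(-18, c))))
Function('o')(U) = Mul(Rational(1, 2), Pow(U, -1), Add(-13, U)) (Function('o')(U) = Mul(Add(U, -13), Pow(Add(U, U), -1)) = Mul(Add(-13, U), Pow(Mul(2, U), -1)) = Mul(Add(-13, U), Mul(Rational(1, 2), Pow(U, -1))) = Mul(Rational(1, 2), Pow(U, -1), Add(-13, U)))
Mul(Add(Function('o')(35), Function('n')(-35)), Pow(Add(-1520, -1567), -1)) = Mul(Add(Mul(Rational(1, 2), Pow(35, -1), Add(-13, 35)), Mul(-18, -35, Add(36, -35))), Pow(Add(-1520, -1567), -1)) = Mul(Add(Mul(Rational(1, 2), Rational(1, 35), 22), Mul(-18, -35, 1)), Pow(-3087, -1)) = Mul(Add(Rational(11, 35), 630), Rational(-1, 3087)) = Mul(Rational(22061, 35), Rational(-1, 3087)) = Rational(-22061, 108045)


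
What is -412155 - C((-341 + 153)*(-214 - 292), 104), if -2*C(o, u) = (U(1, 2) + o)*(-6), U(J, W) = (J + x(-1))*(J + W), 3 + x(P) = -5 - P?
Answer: -697485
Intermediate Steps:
x(P) = -8 - P (x(P) = -3 + (-5 - P) = -8 - P)
U(J, W) = (-7 + J)*(J + W) (U(J, W) = (J + (-8 - 1*(-1)))*(J + W) = (J + (-8 + 1))*(J + W) = (J - 7)*(J + W) = (-7 + J)*(J + W))
C(o, u) = -54 + 3*o (C(o, u) = -((1**2 - 7*1 - 7*2 + 1*2) + o)*(-6)/2 = -((1 - 7 - 14 + 2) + o)*(-6)/2 = -(-18 + o)*(-6)/2 = -(108 - 6*o)/2 = -54 + 3*o)
-412155 - C((-341 + 153)*(-214 - 292), 104) = -412155 - (-54 + 3*((-341 + 153)*(-214 - 292))) = -412155 - (-54 + 3*(-188*(-506))) = -412155 - (-54 + 3*95128) = -412155 - (-54 + 285384) = -412155 - 1*285330 = -412155 - 285330 = -697485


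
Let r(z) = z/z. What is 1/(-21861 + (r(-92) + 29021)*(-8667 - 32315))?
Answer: -1/1189401465 ≈ -8.4076e-10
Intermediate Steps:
r(z) = 1
1/(-21861 + (r(-92) + 29021)*(-8667 - 32315)) = 1/(-21861 + (1 + 29021)*(-8667 - 32315)) = 1/(-21861 + 29022*(-40982)) = 1/(-21861 - 1189379604) = 1/(-1189401465) = -1/1189401465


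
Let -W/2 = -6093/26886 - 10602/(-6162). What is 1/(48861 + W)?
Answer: 4601987/224843936790 ≈ 2.0467e-5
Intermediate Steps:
W = -13750017/4601987 (W = -2*(-6093/26886 - 10602/(-6162)) = -2*(-6093*1/26886 - 10602*(-1/6162)) = -2*(-2031/8962 + 1767/1027) = -2*13750017/9203974 = -13750017/4601987 ≈ -2.9878)
1/(48861 + W) = 1/(48861 - 13750017/4601987) = 1/(224843936790/4601987) = 4601987/224843936790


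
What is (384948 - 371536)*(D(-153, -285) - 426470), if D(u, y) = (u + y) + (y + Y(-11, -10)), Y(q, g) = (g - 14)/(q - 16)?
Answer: -51565505348/9 ≈ -5.7295e+9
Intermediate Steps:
Y(q, g) = (-14 + g)/(-16 + q)
D(u, y) = 8/9 + u + 2*y (D(u, y) = (u + y) + (y + (-14 - 10)/(-16 - 11)) = (u + y) + (y - 24/(-27)) = (u + y) + (y - 1/27*(-24)) = (u + y) + (y + 8/9) = (u + y) + (8/9 + y) = 8/9 + u + 2*y)
(384948 - 371536)*(D(-153, -285) - 426470) = (384948 - 371536)*((8/9 - 153 + 2*(-285)) - 426470) = 13412*((8/9 - 153 - 570) - 426470) = 13412*(-6499/9 - 426470) = 13412*(-3844729/9) = -51565505348/9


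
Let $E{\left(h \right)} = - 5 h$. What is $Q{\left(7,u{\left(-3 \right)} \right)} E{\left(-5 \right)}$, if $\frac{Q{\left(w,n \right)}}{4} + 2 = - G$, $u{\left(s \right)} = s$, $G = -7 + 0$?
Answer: $500$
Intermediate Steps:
$G = -7$
$Q{\left(w,n \right)} = 20$ ($Q{\left(w,n \right)} = -8 + 4 \left(\left(-1\right) \left(-7\right)\right) = -8 + 4 \cdot 7 = -8 + 28 = 20$)
$Q{\left(7,u{\left(-3 \right)} \right)} E{\left(-5 \right)} = 20 \left(\left(-5\right) \left(-5\right)\right) = 20 \cdot 25 = 500$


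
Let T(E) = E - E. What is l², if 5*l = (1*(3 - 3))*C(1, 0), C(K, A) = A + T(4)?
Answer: 0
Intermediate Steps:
T(E) = 0
C(K, A) = A (C(K, A) = A + 0 = A)
l = 0 (l = ((1*(3 - 3))*0)/5 = ((1*0)*0)/5 = (0*0)/5 = (⅕)*0 = 0)
l² = 0² = 0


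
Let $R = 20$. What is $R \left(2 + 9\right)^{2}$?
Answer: $2420$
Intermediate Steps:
$R \left(2 + 9\right)^{2} = 20 \left(2 + 9\right)^{2} = 20 \cdot 11^{2} = 20 \cdot 121 = 2420$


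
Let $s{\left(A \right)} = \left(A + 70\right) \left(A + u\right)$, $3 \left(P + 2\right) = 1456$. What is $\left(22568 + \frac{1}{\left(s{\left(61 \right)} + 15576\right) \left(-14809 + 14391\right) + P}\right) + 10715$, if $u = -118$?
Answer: $\frac{338396115785}{10167236} \approx 33283.0$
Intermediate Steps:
$P = \frac{1450}{3}$ ($P = -2 + \frac{1}{3} \cdot 1456 = -2 + \frac{1456}{3} = \frac{1450}{3} \approx 483.33$)
$s{\left(A \right)} = \left(-118 + A\right) \left(70 + A\right)$ ($s{\left(A \right)} = \left(A + 70\right) \left(A - 118\right) = \left(70 + A\right) \left(-118 + A\right) = \left(-118 + A\right) \left(70 + A\right)$)
$\left(22568 + \frac{1}{\left(s{\left(61 \right)} + 15576\right) \left(-14809 + 14391\right) + P}\right) + 10715 = \left(22568 + \frac{1}{\left(\left(-8260 + 61^{2} - 2928\right) + 15576\right) \left(-14809 + 14391\right) + \frac{1450}{3}}\right) + 10715 = \left(22568 + \frac{1}{\left(\left(-8260 + 3721 - 2928\right) + 15576\right) \left(-418\right) + \frac{1450}{3}}\right) + 10715 = \left(22568 + \frac{1}{\left(-7467 + 15576\right) \left(-418\right) + \frac{1450}{3}}\right) + 10715 = \left(22568 + \frac{1}{8109 \left(-418\right) + \frac{1450}{3}}\right) + 10715 = \left(22568 + \frac{1}{-3389562 + \frac{1450}{3}}\right) + 10715 = \left(22568 + \frac{1}{- \frac{10167236}{3}}\right) + 10715 = \left(22568 - \frac{3}{10167236}\right) + 10715 = \frac{229454182045}{10167236} + 10715 = \frac{338396115785}{10167236}$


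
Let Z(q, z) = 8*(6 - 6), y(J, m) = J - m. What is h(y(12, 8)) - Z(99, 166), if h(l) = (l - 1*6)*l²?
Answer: -32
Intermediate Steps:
h(l) = l²*(-6 + l) (h(l) = (l - 6)*l² = (-6 + l)*l² = l²*(-6 + l))
Z(q, z) = 0 (Z(q, z) = 8*0 = 0)
h(y(12, 8)) - Z(99, 166) = (12 - 1*8)²*(-6 + (12 - 1*8)) - 1*0 = (12 - 8)²*(-6 + (12 - 8)) + 0 = 4²*(-6 + 4) + 0 = 16*(-2) + 0 = -32 + 0 = -32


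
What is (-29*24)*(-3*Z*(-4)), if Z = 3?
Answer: -25056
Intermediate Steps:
(-29*24)*(-3*Z*(-4)) = (-29*24)*(-3*3*(-4)) = -(-6264)*(-4) = -696*36 = -25056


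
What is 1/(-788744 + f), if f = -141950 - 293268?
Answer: -1/1223962 ≈ -8.1702e-7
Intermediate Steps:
f = -435218
1/(-788744 + f) = 1/(-788744 - 435218) = 1/(-1223962) = -1/1223962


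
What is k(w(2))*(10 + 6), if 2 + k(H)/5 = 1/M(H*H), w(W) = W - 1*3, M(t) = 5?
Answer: -144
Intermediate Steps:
w(W) = -3 + W (w(W) = W - 3 = -3 + W)
k(H) = -9 (k(H) = -10 + 5/5 = -10 + 5*(⅕) = -10 + 1 = -9)
k(w(2))*(10 + 6) = -9*(10 + 6) = -9*16 = -144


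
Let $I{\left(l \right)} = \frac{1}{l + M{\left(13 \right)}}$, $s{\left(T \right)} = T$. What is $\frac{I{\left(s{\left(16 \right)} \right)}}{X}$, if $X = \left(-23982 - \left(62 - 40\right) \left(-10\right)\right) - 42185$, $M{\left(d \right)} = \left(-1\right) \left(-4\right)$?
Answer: $- \frac{1}{1318940} \approx -7.5818 \cdot 10^{-7}$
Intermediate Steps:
$M{\left(d \right)} = 4$
$I{\left(l \right)} = \frac{1}{4 + l}$ ($I{\left(l \right)} = \frac{1}{l + 4} = \frac{1}{4 + l}$)
$X = -65947$ ($X = \left(-23982 - 22 \left(-10\right)\right) - 42185 = \left(-23982 - -220\right) - 42185 = \left(-23982 + 220\right) - 42185 = -23762 - 42185 = -65947$)
$\frac{I{\left(s{\left(16 \right)} \right)}}{X} = \frac{1}{\left(4 + 16\right) \left(-65947\right)} = \frac{1}{20} \left(- \frac{1}{65947}\right) = - \frac{1}{1318940}$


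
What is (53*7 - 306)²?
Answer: 4225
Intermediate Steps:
(53*7 - 306)² = (371 - 306)² = 65² = 4225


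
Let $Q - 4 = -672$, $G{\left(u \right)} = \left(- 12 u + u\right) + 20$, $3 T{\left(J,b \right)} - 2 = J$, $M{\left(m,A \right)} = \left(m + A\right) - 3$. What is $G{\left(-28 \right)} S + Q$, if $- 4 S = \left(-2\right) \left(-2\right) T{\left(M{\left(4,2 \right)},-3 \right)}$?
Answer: $- \frac{3644}{3} \approx -1214.7$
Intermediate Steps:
$M{\left(m,A \right)} = -3 + A + m$ ($M{\left(m,A \right)} = \left(A + m\right) - 3 = -3 + A + m$)
$T{\left(J,b \right)} = \frac{2}{3} + \frac{J}{3}$
$G{\left(u \right)} = 20 - 11 u$ ($G{\left(u \right)} = - 11 u + 20 = 20 - 11 u$)
$Q = -668$ ($Q = 4 - 672 = -668$)
$S = - \frac{5}{3}$ ($S = - \frac{\left(-2\right) \left(-2\right) \left(\frac{2}{3} + \frac{-3 + 2 + 4}{3}\right)}{4} = - \frac{4 \left(\frac{2}{3} + \frac{1}{3} \cdot 3\right)}{4} = - \frac{4 \left(\frac{2}{3} + 1\right)}{4} = - \frac{4 \cdot \frac{5}{3}}{4} = \left(- \frac{1}{4}\right) \frac{20}{3} = - \frac{5}{3} \approx -1.6667$)
$G{\left(-28 \right)} S + Q = \left(20 - -308\right) \left(- \frac{5}{3}\right) - 668 = \left(20 + 308\right) \left(- \frac{5}{3}\right) - 668 = 328 \left(- \frac{5}{3}\right) - 668 = - \frac{1640}{3} - 668 = - \frac{3644}{3}$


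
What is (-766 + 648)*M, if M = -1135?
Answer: 133930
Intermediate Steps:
(-766 + 648)*M = (-766 + 648)*(-1135) = -118*(-1135) = 133930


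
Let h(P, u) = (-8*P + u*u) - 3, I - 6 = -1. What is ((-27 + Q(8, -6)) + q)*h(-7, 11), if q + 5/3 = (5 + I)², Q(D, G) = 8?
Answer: 13804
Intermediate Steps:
I = 5 (I = 6 - 1 = 5)
h(P, u) = -3 + u² - 8*P (h(P, u) = (-8*P + u²) - 3 = (u² - 8*P) - 3 = -3 + u² - 8*P)
q = 295/3 (q = -5/3 + (5 + 5)² = -5/3 + 10² = -5/3 + 100 = 295/3 ≈ 98.333)
((-27 + Q(8, -6)) + q)*h(-7, 11) = ((-27 + 8) + 295/3)*(-3 + 11² - 8*(-7)) = (-19 + 295/3)*(-3 + 121 + 56) = (238/3)*174 = 13804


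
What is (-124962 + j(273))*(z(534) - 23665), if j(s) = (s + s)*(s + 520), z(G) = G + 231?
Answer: -7053566400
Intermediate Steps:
z(G) = 231 + G
j(s) = 2*s*(520 + s) (j(s) = (2*s)*(520 + s) = 2*s*(520 + s))
(-124962 + j(273))*(z(534) - 23665) = (-124962 + 2*273*(520 + 273))*((231 + 534) - 23665) = (-124962 + 2*273*793)*(765 - 23665) = (-124962 + 432978)*(-22900) = 308016*(-22900) = -7053566400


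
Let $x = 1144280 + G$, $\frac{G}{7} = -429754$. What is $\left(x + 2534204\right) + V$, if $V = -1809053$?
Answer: $-1138847$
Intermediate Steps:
$G = -3008278$ ($G = 7 \left(-429754\right) = -3008278$)
$x = -1863998$ ($x = 1144280 - 3008278 = -1863998$)
$\left(x + 2534204\right) + V = \left(-1863998 + 2534204\right) - 1809053 = 670206 - 1809053 = -1138847$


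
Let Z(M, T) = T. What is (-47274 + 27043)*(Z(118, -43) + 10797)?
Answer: -217564174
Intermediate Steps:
(-47274 + 27043)*(Z(118, -43) + 10797) = (-47274 + 27043)*(-43 + 10797) = -20231*10754 = -217564174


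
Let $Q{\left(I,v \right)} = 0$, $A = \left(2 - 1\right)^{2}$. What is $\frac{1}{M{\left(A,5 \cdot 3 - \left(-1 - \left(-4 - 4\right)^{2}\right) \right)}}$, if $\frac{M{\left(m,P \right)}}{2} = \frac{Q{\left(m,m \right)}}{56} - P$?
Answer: $- \frac{1}{160} \approx -0.00625$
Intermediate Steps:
$A = 1$ ($A = 1^{2} = 1$)
$M{\left(m,P \right)} = - 2 P$ ($M{\left(m,P \right)} = 2 \left(\frac{0}{56} - P\right) = 2 \left(0 \cdot \frac{1}{56} - P\right) = 2 \left(0 - P\right) = 2 \left(- P\right) = - 2 P$)
$\frac{1}{M{\left(A,5 \cdot 3 - \left(-1 - \left(-4 - 4\right)^{2}\right) \right)}} = \frac{1}{\left(-2\right) \left(5 \cdot 3 - \left(-1 - \left(-4 - 4\right)^{2}\right)\right)} = \frac{1}{\left(-2\right) \left(15 + \left(\left(-3 + \left(-8\right)^{2}\right) + 4\right)\right)} = \frac{1}{\left(-2\right) \left(15 + \left(\left(-3 + 64\right) + 4\right)\right)} = \frac{1}{\left(-2\right) \left(15 + \left(61 + 4\right)\right)} = \frac{1}{\left(-2\right) \left(15 + 65\right)} = \frac{1}{\left(-2\right) 80} = \frac{1}{-160} = - \frac{1}{160}$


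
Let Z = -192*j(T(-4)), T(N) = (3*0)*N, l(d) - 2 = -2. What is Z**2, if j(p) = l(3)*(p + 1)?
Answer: 0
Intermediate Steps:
l(d) = 0 (l(d) = 2 - 2 = 0)
T(N) = 0 (T(N) = 0*N = 0)
j(p) = 0 (j(p) = 0*(p + 1) = 0*(1 + p) = 0)
Z = 0 (Z = -192*0 = 0)
Z**2 = 0**2 = 0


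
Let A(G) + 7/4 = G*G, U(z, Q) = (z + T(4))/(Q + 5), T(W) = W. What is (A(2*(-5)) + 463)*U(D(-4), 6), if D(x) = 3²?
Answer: 29185/44 ≈ 663.29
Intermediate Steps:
D(x) = 9
U(z, Q) = (4 + z)/(5 + Q) (U(z, Q) = (z + 4)/(Q + 5) = (4 + z)/(5 + Q))
A(G) = -7/4 + G² (A(G) = -7/4 + G*G = -7/4 + G²)
(A(2*(-5)) + 463)*U(D(-4), 6) = ((-7/4 + (2*(-5))²) + 463)*((4 + 9)/(5 + 6)) = ((-7/4 + (-10)²) + 463)*(13/11) = ((-7/4 + 100) + 463)*((1/11)*13) = (393/4 + 463)*(13/11) = (2245/4)*(13/11) = 29185/44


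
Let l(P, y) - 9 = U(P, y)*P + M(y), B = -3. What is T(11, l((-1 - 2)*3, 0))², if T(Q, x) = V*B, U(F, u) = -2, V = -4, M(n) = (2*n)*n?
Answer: 144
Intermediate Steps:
M(n) = 2*n²
l(P, y) = 9 - 2*P + 2*y² (l(P, y) = 9 + (-2*P + 2*y²) = 9 - 2*P + 2*y²)
T(Q, x) = 12 (T(Q, x) = -4*(-3) = 12)
T(11, l((-1 - 2)*3, 0))² = 12² = 144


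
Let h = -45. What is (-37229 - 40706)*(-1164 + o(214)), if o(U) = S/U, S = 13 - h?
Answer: 9704388265/107 ≈ 9.0695e+7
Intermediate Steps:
S = 58 (S = 13 - 1*(-45) = 13 + 45 = 58)
o(U) = 58/U
(-37229 - 40706)*(-1164 + o(214)) = (-37229 - 40706)*(-1164 + 58/214) = -77935*(-1164 + 58*(1/214)) = -77935*(-1164 + 29/107) = -77935*(-124519/107) = 9704388265/107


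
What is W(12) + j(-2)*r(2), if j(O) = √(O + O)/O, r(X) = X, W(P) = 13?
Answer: 13 - 2*I ≈ 13.0 - 2.0*I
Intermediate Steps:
j(O) = √2/√O (j(O) = √(2*O)/O = (√2*√O)/O = √2/√O)
W(12) + j(-2)*r(2) = 13 + (√2/√(-2))*2 = 13 + (√2*(-I*√2/2))*2 = 13 - I*2 = 13 - 2*I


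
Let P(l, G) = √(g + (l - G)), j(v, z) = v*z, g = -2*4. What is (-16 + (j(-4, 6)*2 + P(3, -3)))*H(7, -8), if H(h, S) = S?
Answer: 512 - 8*I*√2 ≈ 512.0 - 11.314*I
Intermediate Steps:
g = -8
P(l, G) = √(-8 + l - G) (P(l, G) = √(-8 + (l - G)) = √(-8 + l - G))
(-16 + (j(-4, 6)*2 + P(3, -3)))*H(7, -8) = (-16 + (-4*6*2 + √(-8 + 3 - 1*(-3))))*(-8) = (-16 + (-24*2 + √(-8 + 3 + 3)))*(-8) = (-16 + (-48 + √(-2)))*(-8) = (-16 + (-48 + I*√2))*(-8) = (-64 + I*√2)*(-8) = 512 - 8*I*√2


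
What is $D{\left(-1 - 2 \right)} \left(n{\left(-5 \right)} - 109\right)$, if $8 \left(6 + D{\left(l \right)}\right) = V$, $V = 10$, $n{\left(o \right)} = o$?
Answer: $\frac{1083}{2} \approx 541.5$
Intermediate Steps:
$D{\left(l \right)} = - \frac{19}{4}$ ($D{\left(l \right)} = -6 + \frac{1}{8} \cdot 10 = -6 + \frac{5}{4} = - \frac{19}{4}$)
$D{\left(-1 - 2 \right)} \left(n{\left(-5 \right)} - 109\right) = - \frac{19 \left(-5 - 109\right)}{4} = \left(- \frac{19}{4}\right) \left(-114\right) = \frac{1083}{2}$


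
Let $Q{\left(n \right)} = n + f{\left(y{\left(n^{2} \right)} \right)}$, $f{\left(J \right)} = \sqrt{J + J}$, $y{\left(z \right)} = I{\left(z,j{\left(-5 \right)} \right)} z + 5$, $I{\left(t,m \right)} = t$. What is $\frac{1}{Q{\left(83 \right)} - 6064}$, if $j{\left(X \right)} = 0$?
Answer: $\frac{5981}{59144291} + \frac{2 \sqrt{23729163}}{59144291} \approx 0.00026585$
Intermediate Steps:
$y{\left(z \right)} = 5 + z^{2}$ ($y{\left(z \right)} = z z + 5 = z^{2} + 5 = 5 + z^{2}$)
$f{\left(J \right)} = \sqrt{2} \sqrt{J}$ ($f{\left(J \right)} = \sqrt{2 J} = \sqrt{2} \sqrt{J}$)
$Q{\left(n \right)} = n + \sqrt{2} \sqrt{5 + n^{4}}$ ($Q{\left(n \right)} = n + \sqrt{2} \sqrt{5 + \left(n^{2}\right)^{2}} = n + \sqrt{2} \sqrt{5 + n^{4}}$)
$\frac{1}{Q{\left(83 \right)} - 6064} = \frac{1}{\left(83 + \sqrt{10 + 2 \cdot 83^{4}}\right) - 6064} = \frac{1}{\left(83 + \sqrt{10 + 2 \cdot 47458321}\right) - 6064} = \frac{1}{\left(83 + \sqrt{10 + 94916642}\right) - 6064} = \frac{1}{\left(83 + \sqrt{94916652}\right) - 6064} = \frac{1}{\left(83 + 2 \sqrt{23729163}\right) - 6064} = \frac{1}{-5981 + 2 \sqrt{23729163}}$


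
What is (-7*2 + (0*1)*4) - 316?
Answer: -330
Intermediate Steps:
(-7*2 + (0*1)*4) - 316 = (-14 + 0*4) - 316 = (-14 + 0) - 316 = -14 - 316 = -330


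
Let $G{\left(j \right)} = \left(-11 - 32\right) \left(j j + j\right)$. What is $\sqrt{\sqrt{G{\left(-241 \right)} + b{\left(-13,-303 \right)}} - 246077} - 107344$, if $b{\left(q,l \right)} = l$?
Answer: $-107344 + \sqrt{-246077 + 17 i \sqrt{8607}} \approx -1.0734 \cdot 10^{5} + 496.06 i$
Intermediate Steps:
$G{\left(j \right)} = - 43 j - 43 j^{2}$ ($G{\left(j \right)} = - 43 \left(j^{2} + j\right) = - 43 \left(j + j^{2}\right) = - 43 j - 43 j^{2}$)
$\sqrt{\sqrt{G{\left(-241 \right)} + b{\left(-13,-303 \right)}} - 246077} - 107344 = \sqrt{\sqrt{\left(-43\right) \left(-241\right) \left(1 - 241\right) - 303} - 246077} - 107344 = \sqrt{\sqrt{\left(-43\right) \left(-241\right) \left(-240\right) - 303} - 246077} - 107344 = \sqrt{\sqrt{-2487120 - 303} - 246077} - 107344 = \sqrt{\sqrt{-2487423} - 246077} - 107344 = \sqrt{17 i \sqrt{8607} - 246077} - 107344 = \sqrt{-246077 + 17 i \sqrt{8607}} - 107344 = -107344 + \sqrt{-246077 + 17 i \sqrt{8607}}$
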